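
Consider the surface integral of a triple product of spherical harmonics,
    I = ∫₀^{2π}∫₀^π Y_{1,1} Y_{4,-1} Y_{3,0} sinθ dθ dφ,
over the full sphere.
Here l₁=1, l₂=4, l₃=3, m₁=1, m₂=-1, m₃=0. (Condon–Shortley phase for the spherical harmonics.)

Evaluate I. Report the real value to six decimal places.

-0.194664

m-sum 0 ✓  L=8 even ✓  3≤3≤5 ✓
Π(2lᵢ+1) = 3×9×7 = 189
triangle coeff Δ(1,4,3) = 1/252
Σ_t [1,1]: t=1:−1/36 = -1/36
(3j)²=4/63 [(1 4 3; 0 0 0)], sign=+1
Σ_t [0,0]: t=0:+1/72 = 1/72
(3j)²=5/126 [(1 4 3; 1 -1 0)], sign=-1
⇒ 4πI² = 10/21
I = (-1)√(10/21/(4π)) = -0.19466390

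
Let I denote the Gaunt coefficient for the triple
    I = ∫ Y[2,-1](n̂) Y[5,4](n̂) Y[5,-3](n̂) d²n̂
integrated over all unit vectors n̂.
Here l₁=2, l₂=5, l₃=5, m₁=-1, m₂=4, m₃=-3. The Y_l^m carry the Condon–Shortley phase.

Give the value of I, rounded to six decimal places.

0.196098

Checks pass: Σm=0; 12 even; l₃=5∈[3,7].
(2·2+1)(2·5+1)(2·5+1) = 605
Δ: 2! 2! 8! / 13! → 1/38610
sum: t=0:+1/2880 t=1:−1/576 t=2:+1/2880 = -1/960
3j²(2 5 5; 0 0 0) = Δ·Π!·Σ² = 10/429  (sign +1)
sum: t=1:−1/80640 t=2:+1/10080 = 1/11520
3j²(2 5 5; -1 4 -3) = Δ·Π!·Σ² = 49/1430  (sign +1)
combine: 4πI² = 605·10/429·49/1430 = 245/507
take √, sign +1: I = 0.19609844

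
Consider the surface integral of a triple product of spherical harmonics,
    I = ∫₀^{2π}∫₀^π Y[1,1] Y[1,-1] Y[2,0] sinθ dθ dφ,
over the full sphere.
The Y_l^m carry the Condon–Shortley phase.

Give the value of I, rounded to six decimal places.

Checks pass: Σm=0; 4 even; l₃=2∈[0,2].
(2·1+1)(2·1+1)(2·2+1) = 45
Δ: 0! 2! 2! / 5! → 1/30
sum: t=0:+1/1 = 1/1
3j²(1 1 2; 0 0 0) = Δ·Π!·Σ² = 2/15  (sign +1)
sum: t=0:+1/4 = 1/4
3j²(1 1 2; 1 -1 0) = Δ·Π!·Σ² = 1/30  (sign +1)
combine: 4πI² = 45·2/15·1/30 = 1/5
take √, sign +1: I = 0.12615663

0.126157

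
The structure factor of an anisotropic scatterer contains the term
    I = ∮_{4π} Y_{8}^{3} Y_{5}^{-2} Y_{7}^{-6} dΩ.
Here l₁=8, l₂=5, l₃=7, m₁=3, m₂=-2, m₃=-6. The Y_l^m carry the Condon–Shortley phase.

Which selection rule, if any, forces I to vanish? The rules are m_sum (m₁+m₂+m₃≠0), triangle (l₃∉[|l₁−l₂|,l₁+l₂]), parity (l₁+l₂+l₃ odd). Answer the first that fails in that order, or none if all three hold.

m₁+m₂+m₃ = 3 − 2 − 6 = -5  ✗
triangle: |8−5|=3 ≤ l₃=7 ≤ 8+5=13
parity: l₁+l₂+l₃ = 20 is even

m_sum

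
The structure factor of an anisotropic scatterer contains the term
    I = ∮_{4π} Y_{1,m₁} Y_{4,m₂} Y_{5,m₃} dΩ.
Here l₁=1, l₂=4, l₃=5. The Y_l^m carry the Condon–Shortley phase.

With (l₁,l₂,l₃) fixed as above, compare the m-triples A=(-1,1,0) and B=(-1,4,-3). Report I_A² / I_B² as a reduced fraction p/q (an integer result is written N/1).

Shared (l₁,l₂,l₃)=(1,4,5): N and (l;000)² cancel in I_A²/I_B².
A: Δ = 0!·2!·8!/11! = 1/495; Racah Σ t=0..0: t=0:+1/1440 = 1/1440; ⇒ 3j(1 4 5; -1 1 0)² = 2/99, sgn -1
B: Δ = 0!·2!·8!/11! = 1/495; Racah Σ t=0..0: t=0:+1/80640 = 1/80640; ⇒ 3j(1 4 5; -1 4 -3)² = 1/495, sgn +1
I_A²/I_B² = (2/99)/(1/495) = 10/1

10/1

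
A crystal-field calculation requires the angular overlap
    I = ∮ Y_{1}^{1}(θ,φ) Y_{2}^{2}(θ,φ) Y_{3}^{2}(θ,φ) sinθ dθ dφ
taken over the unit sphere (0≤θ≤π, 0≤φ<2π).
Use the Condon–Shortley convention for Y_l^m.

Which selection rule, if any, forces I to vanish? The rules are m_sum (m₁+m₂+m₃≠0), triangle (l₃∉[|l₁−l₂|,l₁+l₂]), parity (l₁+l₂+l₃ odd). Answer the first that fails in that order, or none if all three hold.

m₁+m₂+m₃ = 1 + 2 + 2 = 5  ✗
triangle: |1−2|=1 ≤ l₃=3 ≤ 1+2=3
parity: l₁+l₂+l₃ = 6 is even

m_sum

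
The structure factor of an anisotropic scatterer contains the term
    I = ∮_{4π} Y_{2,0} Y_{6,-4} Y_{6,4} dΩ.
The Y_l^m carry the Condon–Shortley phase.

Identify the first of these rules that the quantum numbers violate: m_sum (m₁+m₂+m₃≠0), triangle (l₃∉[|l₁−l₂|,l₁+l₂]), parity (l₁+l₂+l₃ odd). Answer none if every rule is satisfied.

m₁+m₂+m₃ = 0 − 4 + 4 = 0  ✓
triangle: |2−6|=4 ≤ l₃=6 ≤ 2+6=8  ✓
parity: l₁+l₂+l₃ = 14 is even  ✓

none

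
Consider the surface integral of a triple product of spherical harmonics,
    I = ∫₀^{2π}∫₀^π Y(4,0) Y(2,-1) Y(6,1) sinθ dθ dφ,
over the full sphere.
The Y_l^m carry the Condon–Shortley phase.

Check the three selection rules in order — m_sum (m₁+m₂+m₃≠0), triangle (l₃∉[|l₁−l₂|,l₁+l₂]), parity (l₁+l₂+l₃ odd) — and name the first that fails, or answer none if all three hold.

m₁+m₂+m₃ = 0 − 1 + 1 = 0  ✓
triangle: |4−2|=2 ≤ l₃=6 ≤ 4+2=6  ✓
parity: l₁+l₂+l₃ = 12 is even  ✓

none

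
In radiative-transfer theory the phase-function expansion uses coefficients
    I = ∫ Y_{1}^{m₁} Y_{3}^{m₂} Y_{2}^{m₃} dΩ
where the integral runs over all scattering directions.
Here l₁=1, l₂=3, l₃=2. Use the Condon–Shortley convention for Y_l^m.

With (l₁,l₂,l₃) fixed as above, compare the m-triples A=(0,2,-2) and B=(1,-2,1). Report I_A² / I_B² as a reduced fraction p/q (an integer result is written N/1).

1/2

Same 1,3,2: normalisation and zero-m 3j drop out of the ratio.
A: Δ: 2! 0! 4! / 7! → 1/105; sum: t=1:−1/24 = -1/24; 3j²(1 3 2; 0 2 -2) = Δ·Π!·Σ² = 1/21  (sign -1)
B: Δ: 2! 0! 4! / 7! → 1/105; sum: t=0:+1/12 = 1/12; 3j²(1 3 2; 1 -2 1) = Δ·Π!·Σ² = 2/21  (sign -1)
I_A²/I_B² = (1/21)/(2/21) = 1/2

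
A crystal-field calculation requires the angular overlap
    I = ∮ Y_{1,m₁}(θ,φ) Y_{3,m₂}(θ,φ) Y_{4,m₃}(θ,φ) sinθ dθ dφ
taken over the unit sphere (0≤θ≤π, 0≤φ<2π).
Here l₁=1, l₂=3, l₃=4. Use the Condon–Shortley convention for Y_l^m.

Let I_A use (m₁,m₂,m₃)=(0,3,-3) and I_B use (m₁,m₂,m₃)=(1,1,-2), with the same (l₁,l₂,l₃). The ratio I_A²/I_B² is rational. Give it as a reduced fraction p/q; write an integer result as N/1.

Shared (l₁,l₂,l₃)=(1,3,4): N and (l;000)² cancel in I_A²/I_B².
A: Δ = 0!·2!·6!/9! = 1/252; Racah Σ t=0..0: t=0:+1/720 = 1/720; ⇒ 3j(1 3 4; 0 3 -3)² = 1/36, sgn -1
B: Δ = 0!·2!·6!/9! = 1/252; Racah Σ t=0..0: t=0:+1/96 = 1/96; ⇒ 3j(1 3 4; 1 1 -2)² = 5/84, sgn +1
I_A²/I_B² = (1/36)/(5/84) = 7/15

7/15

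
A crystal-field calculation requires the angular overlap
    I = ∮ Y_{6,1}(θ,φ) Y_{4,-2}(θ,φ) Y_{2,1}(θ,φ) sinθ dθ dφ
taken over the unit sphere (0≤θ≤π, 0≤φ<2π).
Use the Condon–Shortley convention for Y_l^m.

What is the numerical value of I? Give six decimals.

Checks pass: Σm=0; 12 even; l₃=2∈[2,10].
(2·6+1)(2·4+1)(2·2+1) = 585
Δ: 8! 4! 0! / 13! → 1/6435
sum: t=4:+1/2304 = 1/2304
3j²(6 4 2; 0 0 0) = Δ·Π!·Σ² = 5/143  (sign +1)
sum: t=2:+1/8640 = 1/8640
3j²(6 4 2; 1 -2 1) = Δ·Π!·Σ² = 14/1287  (sign -1)
combine: 4πI² = 585·5/143·14/1287 = 350/1573
take √, sign -1: I = -0.13306527

-0.133065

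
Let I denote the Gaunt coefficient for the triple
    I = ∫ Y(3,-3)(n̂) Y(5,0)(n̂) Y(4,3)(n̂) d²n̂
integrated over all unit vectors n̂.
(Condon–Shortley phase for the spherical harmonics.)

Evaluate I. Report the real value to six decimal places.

-0.098140

Checks pass: Σm=0; 12 even; l₃=4∈[2,8].
(2·3+1)(2·5+1)(2·4+1) = 693
Δ: 4! 2! 6! / 13! → 1/180180
sum: t=1:−1/576 t=2:+1/144 t=3:−1/576 = 1/288
3j²(3 5 4; 0 0 0) = Δ·Π!·Σ² = 20/1001  (sign +1)
sum: t=4:+1/5760 = 1/5760
3j²(3 5 4; -3 0 3) = Δ·Π!·Σ² = 5/572  (sign -1)
combine: 4πI² = 693·20/1001·5/572 = 225/1859
take √, sign -1: I = -0.09814013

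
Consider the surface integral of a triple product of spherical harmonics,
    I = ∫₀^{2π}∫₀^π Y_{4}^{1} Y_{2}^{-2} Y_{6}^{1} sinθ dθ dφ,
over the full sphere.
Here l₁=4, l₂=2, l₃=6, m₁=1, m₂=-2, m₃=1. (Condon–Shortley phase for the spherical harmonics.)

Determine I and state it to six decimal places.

-0.094091

m-sum 0 ✓  L=12 even ✓  2≤6≤6 ✓
Π(2lᵢ+1) = 9×5×13 = 585
triangle coeff Δ(4,2,6) = 1/6435
Σ_t [0,0]: t=0:+1/2304 = 1/2304
(3j)²=5/143 [(4 2 6; 0 0 0)], sign=+1
Σ_t [0,0]: t=0:+1/17280 = 1/17280
(3j)²=7/1287 [(4 2 6; 1 -2 1)], sign=-1
⇒ 4πI² = 175/1573
I = (-1)√(175/1573/(4π)) = -0.09409136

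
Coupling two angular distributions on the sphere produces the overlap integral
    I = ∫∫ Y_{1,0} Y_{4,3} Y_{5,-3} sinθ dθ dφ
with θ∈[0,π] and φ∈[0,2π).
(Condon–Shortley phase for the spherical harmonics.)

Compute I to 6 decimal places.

Checks pass: Σm=0; 10 even; l₃=5∈[3,5].
(2·1+1)(2·4+1)(2·5+1) = 297
Δ: 0! 2! 8! / 11! → 1/495
sum: t=0:+1/576 = 1/576
3j²(1 4 5; 0 0 0) = Δ·Π!·Σ² = 5/99  (sign -1)
sum: t=0:+1/5040 = 1/5040
3j²(1 4 5; 0 3 -3) = Δ·Π!·Σ² = 16/495  (sign +1)
combine: 4πI² = 297·5/99·16/495 = 16/33
take √, sign -1: I = -0.19642560

-0.196426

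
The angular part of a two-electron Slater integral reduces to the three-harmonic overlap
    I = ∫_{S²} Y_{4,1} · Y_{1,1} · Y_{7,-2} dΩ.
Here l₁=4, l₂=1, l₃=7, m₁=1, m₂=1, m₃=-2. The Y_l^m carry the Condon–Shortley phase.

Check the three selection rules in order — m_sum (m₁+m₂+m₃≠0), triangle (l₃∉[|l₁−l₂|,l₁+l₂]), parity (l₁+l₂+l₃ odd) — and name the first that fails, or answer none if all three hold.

triangle

azimuthal sum: 1 + 1 − 2 = 0  ✓
3 ≤ 7 ≤ 5 (triangle on l)  ✗
L = 4 + 1 + 7 = 12 (even)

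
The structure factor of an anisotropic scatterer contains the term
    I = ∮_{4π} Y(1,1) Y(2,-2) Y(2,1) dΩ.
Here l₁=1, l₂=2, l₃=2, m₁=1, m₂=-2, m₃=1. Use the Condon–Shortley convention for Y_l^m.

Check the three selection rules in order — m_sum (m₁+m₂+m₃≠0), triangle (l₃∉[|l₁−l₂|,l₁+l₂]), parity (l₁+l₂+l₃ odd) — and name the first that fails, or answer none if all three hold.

parity

m₁+m₂+m₃ = 1 − 2 + 1 = 0  ✓
triangle: |1−2|=1 ≤ l₃=2 ≤ 1+2=3  ✓
parity: l₁+l₂+l₃ = 5 is odd  ✗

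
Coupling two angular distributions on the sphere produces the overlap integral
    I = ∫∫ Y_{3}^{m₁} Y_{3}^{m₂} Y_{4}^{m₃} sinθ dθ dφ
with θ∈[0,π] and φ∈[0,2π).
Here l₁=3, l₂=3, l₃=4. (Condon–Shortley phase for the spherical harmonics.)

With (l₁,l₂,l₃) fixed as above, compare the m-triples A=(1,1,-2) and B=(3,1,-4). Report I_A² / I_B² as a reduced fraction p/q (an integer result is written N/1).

20/21

l's match ⇒ only the (l;m) 3-j factors differ between A and B.
A: triangle coeff Δ(3,3,4) = 1/34650; Σ_t [0,2]: t=0:+1/192 t=1:−1/36 t=2:+1/192 = -5/288; (3j)²=20/693 [(3 3 4; 1 1 -2)], sign=-1
B: triangle coeff Δ(3,3,4) = 1/34650; Σ_t [0,0]: t=0:+1/1152 = 1/1152; (3j)²=1/33 [(3 3 4; 3 1 -4)], sign=+1
I_A²/I_B² = (20/693)/(1/33) = 20/21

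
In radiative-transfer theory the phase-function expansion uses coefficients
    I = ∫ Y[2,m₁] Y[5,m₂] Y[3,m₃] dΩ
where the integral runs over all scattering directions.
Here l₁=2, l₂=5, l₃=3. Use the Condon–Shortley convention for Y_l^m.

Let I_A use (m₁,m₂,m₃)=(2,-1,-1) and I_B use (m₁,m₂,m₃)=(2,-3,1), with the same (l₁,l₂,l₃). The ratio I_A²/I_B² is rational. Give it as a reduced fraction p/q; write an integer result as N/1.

Same 2,5,3: normalisation and zero-m 3j drop out of the ratio.
A: Δ: 4! 0! 6! / 11! → 1/2310; sum: t=0:+1/1152 = 1/1152; 3j²(2 5 3; 2 -1 -1) = Δ·Π!·Σ² = 1/154  (sign +1)
B: Δ: 4! 0! 6! / 11! → 1/2310; sum: t=0:+1/1152 = 1/1152; 3j²(2 5 3; 2 -3 1) = Δ·Π!·Σ² = 1/33  (sign +1)
I_A²/I_B² = (1/154)/(1/33) = 3/14

3/14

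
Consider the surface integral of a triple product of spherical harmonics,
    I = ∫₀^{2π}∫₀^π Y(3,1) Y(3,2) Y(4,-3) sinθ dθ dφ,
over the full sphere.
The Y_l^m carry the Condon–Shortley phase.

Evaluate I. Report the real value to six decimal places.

-0.095955

m-sum 0 ✓  L=10 even ✓  0≤4≤6 ✓
Π(2lᵢ+1) = 7×7×9 = 441
triangle coeff Δ(3,3,4) = 1/34650
Σ_t [0,2]: t=0:+1/72 t=1:−1/16 t=2:+1/72 = -5/144
(3j)²=2/77 [(3 3 4; 0 0 0)], sign=-1
Σ_t [1,2]: t=1:−1/144 t=2:+1/288 = -1/288
(3j)²=1/99 [(3 3 4; 1 2 -3)], sign=+1
⇒ 4πI² = 14/121
I = (-1)√(14/121/(4π)) = -0.09595473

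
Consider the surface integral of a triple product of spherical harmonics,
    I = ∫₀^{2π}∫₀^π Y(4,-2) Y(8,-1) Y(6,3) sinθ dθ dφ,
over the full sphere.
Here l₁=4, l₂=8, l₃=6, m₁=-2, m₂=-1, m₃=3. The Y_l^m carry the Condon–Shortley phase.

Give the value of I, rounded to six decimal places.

0.158521

Checks pass: Σm=0; 18 even; l₃=6∈[4,12].
(2·4+1)(2·8+1)(2·6+1) = 1989
Δ: 6! 2! 10! / 19! → 1/23279256
sum: t=2:+1/1658880 t=3:−1/518400 t=4:+1/1658880 = -1/1382400
3j²(4 8 6; 0 0 0) = Δ·Π!·Σ² = 504/46189  (sign -1)
sum: t=4:+1/2903040 t=5:−1/9676800 t=6:+1/522547200 = 127/522547200
3j²(4 8 6; -2 -1 3) = Δ·Π!·Σ² = 16129/1108536  (sign -1)
combine: 4πI² = 1989·504/46189·16129/1108536 = 3048381/9653501
take √, sign +1: I = 0.15852117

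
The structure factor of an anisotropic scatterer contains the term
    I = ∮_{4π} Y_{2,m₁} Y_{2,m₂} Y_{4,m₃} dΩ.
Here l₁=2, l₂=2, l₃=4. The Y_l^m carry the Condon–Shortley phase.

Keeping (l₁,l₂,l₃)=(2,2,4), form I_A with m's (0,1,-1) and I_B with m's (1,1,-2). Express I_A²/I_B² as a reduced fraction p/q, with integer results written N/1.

Shared (l₁,l₂,l₃)=(2,2,4): N and (l;000)² cancel in I_A²/I_B².
A: Δ = 0!·4!·4!/9! = 1/630; Racah Σ t=0..0: t=0:+1/24 = 1/24; ⇒ 3j(2 2 4; 0 1 -1)² = 1/21, sgn -1
B: Δ = 0!·4!·4!/9! = 1/630; Racah Σ t=0..0: t=0:+1/36 = 1/36; ⇒ 3j(2 2 4; 1 1 -2)² = 4/63, sgn +1
I_A²/I_B² = (1/21)/(4/63) = 3/4

3/4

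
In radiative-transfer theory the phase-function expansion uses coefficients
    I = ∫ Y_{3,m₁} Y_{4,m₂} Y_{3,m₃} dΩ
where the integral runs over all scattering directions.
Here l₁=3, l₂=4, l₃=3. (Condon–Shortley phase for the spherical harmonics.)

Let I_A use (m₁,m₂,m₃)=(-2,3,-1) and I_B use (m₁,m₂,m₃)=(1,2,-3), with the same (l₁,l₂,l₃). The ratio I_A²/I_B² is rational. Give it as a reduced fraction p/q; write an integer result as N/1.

7/27

Same 3,4,3: normalisation and zero-m 3j drop out of the ratio.
A: Δ: 4! 2! 4! / 11! → 1/34650; sum: t=3:−1/288 t=4:+1/144 = 1/288; 3j²(3 4 3; -2 3 -1) = Δ·Π!·Σ² = 1/99  (sign +1)
B: Δ: 4! 2! 4! / 11! → 1/34650; sum: t=2:+1/192 = 1/192; 3j²(3 4 3; 1 2 -3) = Δ·Π!·Σ² = 3/77  (sign +1)
I_A²/I_B² = (1/99)/(3/77) = 7/27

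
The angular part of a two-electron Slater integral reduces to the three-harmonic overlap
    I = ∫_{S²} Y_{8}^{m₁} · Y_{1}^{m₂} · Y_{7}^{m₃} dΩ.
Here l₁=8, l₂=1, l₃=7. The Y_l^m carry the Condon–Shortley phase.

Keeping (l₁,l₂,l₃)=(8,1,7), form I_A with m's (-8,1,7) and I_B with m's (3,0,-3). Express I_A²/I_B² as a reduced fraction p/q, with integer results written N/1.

Same 8,1,7: normalisation and zero-m 3j drop out of the ratio.
A: Δ: 2! 14! 0! / 17! → 1/2040; sum: t=2:+1/174356582400 = 1/174356582400; 3j²(8 1 7; -8 1 7) = Δ·Π!·Σ² = 1/17  (sign +1)
B: Δ: 2! 14! 0! / 17! → 1/2040; sum: t=1:−1/87091200 = -1/87091200; 3j²(8 1 7; 3 0 -3) = Δ·Π!·Σ² = 11/408  (sign -1)
I_A²/I_B² = (1/17)/(11/408) = 24/11

24/11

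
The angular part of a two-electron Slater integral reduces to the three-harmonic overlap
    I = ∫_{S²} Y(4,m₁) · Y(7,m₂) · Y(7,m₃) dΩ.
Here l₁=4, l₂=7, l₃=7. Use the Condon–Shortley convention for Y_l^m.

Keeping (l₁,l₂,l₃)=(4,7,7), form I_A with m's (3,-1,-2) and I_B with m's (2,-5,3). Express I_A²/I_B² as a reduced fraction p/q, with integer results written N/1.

1029/9251

Shared (l₁,l₂,l₃)=(4,7,7): N and (l;000)² cancel in I_A²/I_B².
A: Δ = 4!·4!·10!/19! = 1/58198140; Racah Σ t=0..1: t=0:+1/2488320 t=1:−1/2073600 = -1/12441600; ⇒ 3j(4 7 7; 3 -1 -2)² = 98/138567, sgn +1
B: Δ = 4!·4!·10!/19! = 1/58198140; Racah Σ t=0..2: t=0:+1/7741440 t=1:−1/13063680 t=2:+1/348364800 = 29/522547200; ⇒ 3j(4 7 7; 2 -5 3)² = 1682/264537, sgn +1
I_A²/I_B² = (98/138567)/(1682/264537) = 1029/9251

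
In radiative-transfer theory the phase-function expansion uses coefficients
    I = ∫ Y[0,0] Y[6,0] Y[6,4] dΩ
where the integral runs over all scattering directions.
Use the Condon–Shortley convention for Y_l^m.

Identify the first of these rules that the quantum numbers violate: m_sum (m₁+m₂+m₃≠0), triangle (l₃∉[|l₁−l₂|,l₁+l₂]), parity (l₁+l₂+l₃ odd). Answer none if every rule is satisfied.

m_sum

m₁+m₂+m₃ = 0 + 0 + 4 = 4  ✗
triangle: |0−6|=6 ≤ l₃=6 ≤ 0+6=6
parity: l₁+l₂+l₃ = 12 is even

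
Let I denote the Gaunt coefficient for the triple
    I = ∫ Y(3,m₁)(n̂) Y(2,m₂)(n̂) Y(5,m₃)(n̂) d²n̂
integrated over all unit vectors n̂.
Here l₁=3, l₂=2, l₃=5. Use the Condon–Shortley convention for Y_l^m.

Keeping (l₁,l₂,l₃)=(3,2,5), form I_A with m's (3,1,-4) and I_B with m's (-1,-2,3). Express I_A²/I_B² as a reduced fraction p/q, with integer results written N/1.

Shared (l₁,l₂,l₃)=(3,2,5): N and (l;000)² cancel in I_A²/I_B².
A: Δ = 0!·6!·4!/11! = 1/2310; Racah Σ t=0..0: t=0:+1/4320 = 1/4320; ⇒ 3j(3 2 5; 3 1 -4)² = 2/55, sgn -1
B: Δ = 0!·6!·4!/11! = 1/2310; Racah Σ t=0..0: t=0:+1/1152 = 1/1152; ⇒ 3j(3 2 5; -1 -2 3)² = 1/33, sgn +1
I_A²/I_B² = (2/55)/(1/33) = 6/5

6/5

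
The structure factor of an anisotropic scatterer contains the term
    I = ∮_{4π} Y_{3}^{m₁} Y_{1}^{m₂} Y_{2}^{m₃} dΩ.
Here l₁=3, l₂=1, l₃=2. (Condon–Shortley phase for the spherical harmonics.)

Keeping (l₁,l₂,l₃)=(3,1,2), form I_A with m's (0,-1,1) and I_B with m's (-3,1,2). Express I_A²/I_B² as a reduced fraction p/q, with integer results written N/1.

1/5

Shared (l₁,l₂,l₃)=(3,1,2): N and (l;000)² cancel in I_A²/I_B².
A: Δ = 2!·4!·0!/7! = 1/105; Racah Σ t=0..0: t=0:+1/12 = 1/12; ⇒ 3j(3 1 2; 0 -1 1)² = 1/35, sgn -1
B: Δ = 2!·4!·0!/7! = 1/105; Racah Σ t=2..2: t=2:+1/48 = 1/48; ⇒ 3j(3 1 2; -3 1 2)² = 1/7, sgn +1
I_A²/I_B² = (1/35)/(1/7) = 1/5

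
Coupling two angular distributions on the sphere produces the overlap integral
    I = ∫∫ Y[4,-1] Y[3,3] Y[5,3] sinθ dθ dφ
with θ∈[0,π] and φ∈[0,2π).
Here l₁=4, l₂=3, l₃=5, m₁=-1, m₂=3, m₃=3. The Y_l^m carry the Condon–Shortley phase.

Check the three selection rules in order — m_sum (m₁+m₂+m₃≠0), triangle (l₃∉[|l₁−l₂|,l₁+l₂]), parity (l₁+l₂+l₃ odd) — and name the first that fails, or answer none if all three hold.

azimuthal sum: -1 + 3 + 3 = 5  ✗
1 ≤ 5 ≤ 7 (triangle on l)
L = 4 + 3 + 5 = 12 (even)

m_sum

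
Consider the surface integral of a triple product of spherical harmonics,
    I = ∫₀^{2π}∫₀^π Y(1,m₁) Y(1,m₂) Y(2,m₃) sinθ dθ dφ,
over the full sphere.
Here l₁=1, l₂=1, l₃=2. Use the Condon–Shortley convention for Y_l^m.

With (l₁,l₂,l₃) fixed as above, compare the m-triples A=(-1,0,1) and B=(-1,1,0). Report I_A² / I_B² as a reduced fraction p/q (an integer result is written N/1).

l's match ⇒ only the (l;m) 3-j factors differ between A and B.
A: triangle coeff Δ(1,1,2) = 1/30; Σ_t [0,0]: t=0:+1/2 = 1/2; (3j)²=1/10 [(1 1 2; -1 0 1)], sign=-1
B: triangle coeff Δ(1,1,2) = 1/30; Σ_t [0,0]: t=0:+1/4 = 1/4; (3j)²=1/30 [(1 1 2; -1 1 0)], sign=+1
I_A²/I_B² = (1/10)/(1/30) = 3/1

3/1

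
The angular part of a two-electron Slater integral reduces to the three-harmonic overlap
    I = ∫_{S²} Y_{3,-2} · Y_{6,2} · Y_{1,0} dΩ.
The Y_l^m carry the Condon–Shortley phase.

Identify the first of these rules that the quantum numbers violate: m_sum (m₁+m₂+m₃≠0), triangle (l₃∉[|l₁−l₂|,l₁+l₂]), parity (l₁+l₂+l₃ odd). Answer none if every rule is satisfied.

Σmᵢ = 0  ✓
l₃∈[|l₁−l₂|,l₁+l₂]=[3,9], have l₃=1  ✗
Σlᵢ = 10 ⇒ even

triangle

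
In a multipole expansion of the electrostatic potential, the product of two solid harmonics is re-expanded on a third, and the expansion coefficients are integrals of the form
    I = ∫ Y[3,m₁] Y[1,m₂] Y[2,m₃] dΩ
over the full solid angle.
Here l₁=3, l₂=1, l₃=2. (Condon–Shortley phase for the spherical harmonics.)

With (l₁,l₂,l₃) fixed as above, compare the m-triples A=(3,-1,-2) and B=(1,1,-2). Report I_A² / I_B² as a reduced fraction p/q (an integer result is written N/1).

15/1

l's match ⇒ only the (l;m) 3-j factors differ between A and B.
A: triangle coeff Δ(3,1,2) = 1/105; Σ_t [0,0]: t=0:+1/48 = 1/48; (3j)²=1/7 [(3 1 2; 3 -1 -2)], sign=+1
B: triangle coeff Δ(3,1,2) = 1/105; Σ_t [2,2]: t=2:+1/48 = 1/48; (3j)²=1/105 [(3 1 2; 1 1 -2)], sign=+1
I_A²/I_B² = (1/7)/(1/105) = 15/1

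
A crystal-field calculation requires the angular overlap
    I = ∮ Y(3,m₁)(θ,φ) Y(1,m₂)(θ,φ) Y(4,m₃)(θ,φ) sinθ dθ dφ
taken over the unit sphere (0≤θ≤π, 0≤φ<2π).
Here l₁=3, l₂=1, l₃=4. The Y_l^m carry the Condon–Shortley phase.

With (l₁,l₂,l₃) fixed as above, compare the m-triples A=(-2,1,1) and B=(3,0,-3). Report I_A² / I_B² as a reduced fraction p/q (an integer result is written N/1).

Shared (l₁,l₂,l₃)=(3,1,4): N and (l;000)² cancel in I_A²/I_B².
A: Δ = 0!·6!·2!/9! = 1/252; Racah Σ t=0..0: t=0:+1/240 = 1/240; ⇒ 3j(3 1 4; -2 1 1)² = 1/84, sgn -1
B: Δ = 0!·6!·2!/9! = 1/252; Racah Σ t=0..0: t=0:+1/720 = 1/720; ⇒ 3j(3 1 4; 3 0 -3)² = 1/36, sgn -1
I_A²/I_B² = (1/84)/(1/36) = 3/7

3/7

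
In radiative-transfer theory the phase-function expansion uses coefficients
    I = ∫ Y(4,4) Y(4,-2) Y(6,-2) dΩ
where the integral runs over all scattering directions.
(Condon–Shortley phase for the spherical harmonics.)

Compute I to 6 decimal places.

-0.110189

m-sum 0 ✓  L=14 even ✓  0≤6≤8 ✓
Π(2lᵢ+1) = 9×9×13 = 1053
triangle coeff Δ(4,4,6) = 1/1261260
Σ_t [0,2]: t=0:+1/4608 t=1:−1/1296 t=2:+1/4608 = -7/20736
(3j)²=20/1287 [(4 4 6; 0 0 0)], sign=-1
Σ_t [0,0]: t=0:+1/69120 = 1/69120
(3j)²=4/429 [(4 4 6; 4 -2 -2)], sign=+1
⇒ 4πI² = 240/1573
I = (-1)√(240/1573/(4π)) = -0.11018851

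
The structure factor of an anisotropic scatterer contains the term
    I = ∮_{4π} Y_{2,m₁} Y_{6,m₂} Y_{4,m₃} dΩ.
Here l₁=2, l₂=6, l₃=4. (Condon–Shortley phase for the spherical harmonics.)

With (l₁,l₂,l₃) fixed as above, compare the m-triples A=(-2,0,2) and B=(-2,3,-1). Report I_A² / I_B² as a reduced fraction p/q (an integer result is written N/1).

5/42

Same 2,6,4: normalisation and zero-m 3j drop out of the ratio.
A: Δ: 4! 0! 8! / 13! → 1/6435; sum: t=4:+1/34560 = 1/34560; 3j²(2 6 4; -2 0 2) = Δ·Π!·Σ² = 1/429  (sign +1)
B: Δ: 4! 0! 8! / 13! → 1/6435; sum: t=4:+1/17280 = 1/17280; 3j²(2 6 4; -2 3 -1) = Δ·Π!·Σ² = 14/715  (sign -1)
I_A²/I_B² = (1/429)/(14/715) = 5/42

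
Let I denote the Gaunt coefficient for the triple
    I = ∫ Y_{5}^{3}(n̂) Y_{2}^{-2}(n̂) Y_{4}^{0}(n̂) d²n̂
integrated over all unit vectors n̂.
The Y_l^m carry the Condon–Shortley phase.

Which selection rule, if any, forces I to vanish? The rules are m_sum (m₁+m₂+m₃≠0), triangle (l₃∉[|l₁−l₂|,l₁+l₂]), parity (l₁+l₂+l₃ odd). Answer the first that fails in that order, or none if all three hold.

azimuthal sum: 3 − 2 + 0 = 1  ✗
3 ≤ 4 ≤ 7 (triangle on l)
L = 5 + 2 + 4 = 11 (odd)

m_sum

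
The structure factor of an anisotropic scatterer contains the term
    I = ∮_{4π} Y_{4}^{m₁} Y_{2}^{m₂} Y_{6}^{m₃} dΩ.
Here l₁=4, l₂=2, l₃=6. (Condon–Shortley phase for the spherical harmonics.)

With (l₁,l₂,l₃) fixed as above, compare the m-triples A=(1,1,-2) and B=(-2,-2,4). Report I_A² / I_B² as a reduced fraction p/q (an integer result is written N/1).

Same 4,2,6: normalisation and zero-m 3j drop out of the ratio.
A: Δ: 0! 8! 4! / 13! → 1/6435; sum: t=0:+1/4320 = 1/4320; 3j²(4 2 6; 1 1 -2) = Δ·Π!·Σ² = 224/6435  (sign +1)
B: Δ: 0! 8! 4! / 13! → 1/6435; sum: t=0:+1/34560 = 1/34560; 3j²(4 2 6; -2 -2 4) = Δ·Π!·Σ² = 14/429  (sign +1)
I_A²/I_B² = (224/6435)/(14/429) = 16/15

16/15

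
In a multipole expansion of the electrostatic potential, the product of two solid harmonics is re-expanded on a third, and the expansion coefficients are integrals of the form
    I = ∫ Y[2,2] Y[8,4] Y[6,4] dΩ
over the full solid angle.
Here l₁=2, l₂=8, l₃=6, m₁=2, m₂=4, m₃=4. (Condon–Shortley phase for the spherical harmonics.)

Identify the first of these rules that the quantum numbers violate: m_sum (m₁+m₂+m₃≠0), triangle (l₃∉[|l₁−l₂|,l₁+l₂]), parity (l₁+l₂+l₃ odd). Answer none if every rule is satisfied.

Σmᵢ = 10  ✗
l₃∈[|l₁−l₂|,l₁+l₂]=[6,10], have l₃=6
Σlᵢ = 16 ⇒ even

m_sum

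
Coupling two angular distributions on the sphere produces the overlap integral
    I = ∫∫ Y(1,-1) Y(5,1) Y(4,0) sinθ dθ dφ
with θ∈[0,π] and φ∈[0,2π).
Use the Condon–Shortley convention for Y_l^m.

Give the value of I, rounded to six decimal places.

-0.190188

Checks pass: Σm=0; 10 even; l₃=4∈[4,6].
(2·1+1)(2·5+1)(2·4+1) = 297
Δ: 2! 0! 8! / 11! → 1/495
sum: t=1:−1/576 = -1/576
3j²(1 5 4; 0 0 0) = Δ·Π!·Σ² = 5/99  (sign -1)
sum: t=2:+1/1152 = 1/1152
3j²(1 5 4; -1 1 0) = Δ·Π!·Σ² = 1/33  (sign +1)
combine: 4πI² = 297·5/99·1/33 = 5/11
take √, sign -1: I = -0.19018827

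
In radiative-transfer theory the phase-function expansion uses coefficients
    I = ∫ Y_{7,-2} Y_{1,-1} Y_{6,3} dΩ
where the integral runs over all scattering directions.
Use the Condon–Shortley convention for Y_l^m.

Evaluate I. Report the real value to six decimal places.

0.110647

Checks pass: Σm=0; 14 even; l₃=6∈[6,8].
(2·7+1)(2·1+1)(2·6+1) = 585
Δ: 2! 12! 0! / 15! → 1/1365
sum: t=1:−1/518400 = -1/518400
3j²(7 1 6; 0 0 0) = Δ·Π!·Σ² = 7/195  (sign -1)
sum: t=0:+1/4354560 = 1/4354560
3j²(7 1 6; -2 -1 3) = Δ·Π!·Σ² = 2/273  (sign -1)
combine: 4πI² = 585·7/195·2/273 = 2/13
take √, sign +1: I = 0.11064668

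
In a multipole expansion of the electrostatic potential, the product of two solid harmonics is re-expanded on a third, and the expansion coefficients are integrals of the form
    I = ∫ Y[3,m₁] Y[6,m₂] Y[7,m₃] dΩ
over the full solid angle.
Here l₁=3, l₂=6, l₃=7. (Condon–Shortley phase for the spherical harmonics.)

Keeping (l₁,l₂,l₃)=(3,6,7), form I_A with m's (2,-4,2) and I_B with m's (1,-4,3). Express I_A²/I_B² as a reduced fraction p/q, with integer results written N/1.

l's match ⇒ only the (l;m) 3-j factors differ between A and B.
A: triangle coeff Δ(3,6,7) = 1/2042040; Σ_t [0,1]: t=0:+1/967680 t=1:−1/8709120 = 1/1088640; (3j)²=800/51051 [(3 6 7; 2 -4 2)], sign=-1
B: triangle coeff Δ(3,6,7) = 1/2042040; Σ_t [0,2]: t=0:+1/645120 t=1:−1/2177280 t=2:+1/174182400 = 191/174182400; (3j)²=36481/2042040 [(3 6 7; 1 -4 3)], sign=+1
I_A²/I_B² = (800/51051)/(36481/2042040) = 32000/36481

32000/36481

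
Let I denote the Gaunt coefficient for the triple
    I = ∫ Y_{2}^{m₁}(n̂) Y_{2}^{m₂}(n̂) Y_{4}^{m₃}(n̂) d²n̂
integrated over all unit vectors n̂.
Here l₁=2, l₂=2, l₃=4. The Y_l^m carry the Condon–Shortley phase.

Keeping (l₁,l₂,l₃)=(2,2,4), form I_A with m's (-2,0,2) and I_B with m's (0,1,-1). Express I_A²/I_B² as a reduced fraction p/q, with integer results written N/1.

l's match ⇒ only the (l;m) 3-j factors differ between A and B.
A: triangle coeff Δ(2,2,4) = 1/630; Σ_t [0,0]: t=0:+1/96 = 1/96; (3j)²=1/42 [(2 2 4; -2 0 2)], sign=+1
B: triangle coeff Δ(2,2,4) = 1/630; Σ_t [0,0]: t=0:+1/24 = 1/24; (3j)²=1/21 [(2 2 4; 0 1 -1)], sign=-1
I_A²/I_B² = (1/42)/(1/21) = 1/2

1/2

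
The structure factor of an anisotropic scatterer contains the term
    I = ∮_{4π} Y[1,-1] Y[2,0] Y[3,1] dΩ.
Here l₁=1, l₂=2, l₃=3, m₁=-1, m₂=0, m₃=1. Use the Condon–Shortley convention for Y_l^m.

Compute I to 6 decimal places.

-0.202301

Checks pass: Σm=0; 6 even; l₃=3∈[1,3].
(2·1+1)(2·2+1)(2·3+1) = 105
Δ: 0! 2! 4! / 7! → 1/105
sum: t=0:+1/4 = 1/4
3j²(1 2 3; 0 0 0) = Δ·Π!·Σ² = 3/35  (sign -1)
sum: t=0:+1/8 = 1/8
3j²(1 2 3; -1 0 1) = Δ·Π!·Σ² = 2/35  (sign +1)
combine: 4πI² = 105·3/35·2/35 = 18/35
take √, sign -1: I = -0.20230066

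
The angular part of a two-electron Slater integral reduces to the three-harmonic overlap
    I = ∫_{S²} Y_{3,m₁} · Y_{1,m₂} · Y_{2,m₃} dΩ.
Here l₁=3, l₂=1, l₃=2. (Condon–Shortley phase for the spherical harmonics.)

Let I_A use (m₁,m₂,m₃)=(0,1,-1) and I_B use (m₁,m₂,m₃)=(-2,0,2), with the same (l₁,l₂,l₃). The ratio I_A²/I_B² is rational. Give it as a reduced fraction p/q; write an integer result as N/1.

Shared (l₁,l₂,l₃)=(3,1,2): N and (l;000)² cancel in I_A²/I_B².
A: Δ = 2!·4!·0!/7! = 1/105; Racah Σ t=2..2: t=2:+1/12 = 1/12; ⇒ 3j(3 1 2; 0 1 -1)² = 1/35, sgn -1
B: Δ = 2!·4!·0!/7! = 1/105; Racah Σ t=1..1: t=1:−1/24 = -1/24; ⇒ 3j(3 1 2; -2 0 2)² = 1/21, sgn -1
I_A²/I_B² = (1/35)/(1/21) = 3/5

3/5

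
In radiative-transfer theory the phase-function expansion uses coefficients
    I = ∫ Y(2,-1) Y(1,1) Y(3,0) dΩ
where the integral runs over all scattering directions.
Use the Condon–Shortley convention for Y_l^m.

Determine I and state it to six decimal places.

m-sum 0 ✓  L=6 even ✓  1≤3≤3 ✓
Π(2lᵢ+1) = 5×3×7 = 105
triangle coeff Δ(2,1,3) = 1/105
Σ_t [0,0]: t=0:+1/4 = 1/4
(3j)²=3/35 [(2 1 3; 0 0 0)], sign=-1
Σ_t [0,0]: t=0:+1/12 = 1/12
(3j)²=1/35 [(2 1 3; -1 1 0)], sign=-1
⇒ 4πI² = 9/35
I = (+1)√(9/35/(4π)) = 0.14304817

0.143048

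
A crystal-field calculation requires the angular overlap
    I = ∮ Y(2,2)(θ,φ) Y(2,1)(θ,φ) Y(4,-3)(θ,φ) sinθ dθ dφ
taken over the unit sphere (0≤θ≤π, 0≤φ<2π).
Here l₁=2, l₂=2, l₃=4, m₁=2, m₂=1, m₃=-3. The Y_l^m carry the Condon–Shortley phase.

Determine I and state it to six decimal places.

-0.238414

Rules hold: Σm=0, L=8 even, 0≤4≤4.
N = 5·5·9 = 225
Δ = 0!·4!·4!/9! = 1/630
Racah Σ t=0..0: t=0:+1/16 = 1/16
⇒ 3j(2 2 4; 0 0 0)² = 2/35, sgn +1
Racah Σ t=0..0: t=0:+1/144 = 1/144
⇒ 3j(2 2 4; 2 1 -3)² = 1/18, sgn -1
4πI² = N·(3j₀)²·(3jₘ)² = 5/7
I = -1·√(0.714286/4π) = -0.23841361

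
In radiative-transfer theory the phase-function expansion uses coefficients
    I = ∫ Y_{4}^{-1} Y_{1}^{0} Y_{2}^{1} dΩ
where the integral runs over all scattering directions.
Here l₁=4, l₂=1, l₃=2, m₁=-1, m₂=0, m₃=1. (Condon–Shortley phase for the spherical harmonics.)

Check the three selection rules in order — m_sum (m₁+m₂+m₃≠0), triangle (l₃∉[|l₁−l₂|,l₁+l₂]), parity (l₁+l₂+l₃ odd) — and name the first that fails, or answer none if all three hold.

triangle

Σmᵢ = 0  ✓
l₃∈[|l₁−l₂|,l₁+l₂]=[3,5], have l₃=2  ✗
Σlᵢ = 7 ⇒ odd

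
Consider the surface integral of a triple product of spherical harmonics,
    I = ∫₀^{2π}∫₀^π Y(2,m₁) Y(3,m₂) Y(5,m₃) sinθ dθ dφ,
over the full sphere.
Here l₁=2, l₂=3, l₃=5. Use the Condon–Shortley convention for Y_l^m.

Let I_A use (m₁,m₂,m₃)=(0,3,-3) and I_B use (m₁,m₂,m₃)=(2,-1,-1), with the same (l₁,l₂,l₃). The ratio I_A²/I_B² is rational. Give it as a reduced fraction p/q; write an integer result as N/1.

Shared (l₁,l₂,l₃)=(2,3,5): N and (l;000)² cancel in I_A²/I_B².
A: Δ = 0!·4!·6!/11! = 1/2310; Racah Σ t=0..0: t=0:+1/2880 = 1/2880; ⇒ 3j(2 3 5; 0 3 -3)² = 2/165, sgn +1
B: Δ = 0!·4!·6!/11! = 1/2310; Racah Σ t=0..0: t=0:+1/1152 = 1/1152; ⇒ 3j(2 3 5; 2 -1 -1)² = 1/154, sgn +1
I_A²/I_B² = (2/165)/(1/154) = 28/15

28/15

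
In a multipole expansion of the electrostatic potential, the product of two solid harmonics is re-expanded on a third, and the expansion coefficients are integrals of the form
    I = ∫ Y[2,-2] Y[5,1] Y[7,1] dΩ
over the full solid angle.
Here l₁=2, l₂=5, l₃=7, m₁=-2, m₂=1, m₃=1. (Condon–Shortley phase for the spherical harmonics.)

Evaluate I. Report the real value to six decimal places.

m-sum 0 ✓  L=14 even ✓  3≤7≤7 ✓
Π(2lᵢ+1) = 5×11×15 = 825
triangle coeff Δ(2,5,7) = 1/15015
Σ_t [0,0]: t=0:+1/57600 = 1/57600
(3j)²=21/715 [(2 5 7; 0 0 0)], sign=-1
Σ_t [0,0]: t=0:+1/414720 = 1/414720
(3j)²=2/429 [(2 5 7; -2 1 1)], sign=+1
⇒ 4πI² = 210/1859
I = (-1)√(210/1859/(4π)) = -0.09481237

-0.094812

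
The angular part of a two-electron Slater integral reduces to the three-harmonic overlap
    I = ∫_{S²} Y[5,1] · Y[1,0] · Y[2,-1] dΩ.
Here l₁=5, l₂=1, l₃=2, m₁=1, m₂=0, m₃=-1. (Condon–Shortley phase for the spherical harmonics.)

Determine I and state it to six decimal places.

0.000000

triangle: need 4≤l₃≤6, have 2; I=0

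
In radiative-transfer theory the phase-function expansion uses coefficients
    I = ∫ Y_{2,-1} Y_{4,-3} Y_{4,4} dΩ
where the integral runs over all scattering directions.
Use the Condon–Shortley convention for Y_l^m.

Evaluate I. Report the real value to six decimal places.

Checks pass: Σm=0; 10 even; l₃=4∈[2,6].
(2·2+1)(2·4+1)(2·4+1) = 405
Δ: 2! 2! 6! / 11! → 1/13860
sum: t=0:+1/192 t=1:−1/36 t=2:+1/192 = -5/288
3j²(2 4 4; 0 0 0) = Δ·Π!·Σ² = 20/693  (sign -1)
sum: t=1:−1/1440 = -1/1440
3j²(2 4 4; -1 -3 4) = Δ·Π!·Σ² = 7/165  (sign -1)
combine: 4πI² = 405·20/693·7/165 = 60/121
take √, sign +1: I = 0.19864517

0.198645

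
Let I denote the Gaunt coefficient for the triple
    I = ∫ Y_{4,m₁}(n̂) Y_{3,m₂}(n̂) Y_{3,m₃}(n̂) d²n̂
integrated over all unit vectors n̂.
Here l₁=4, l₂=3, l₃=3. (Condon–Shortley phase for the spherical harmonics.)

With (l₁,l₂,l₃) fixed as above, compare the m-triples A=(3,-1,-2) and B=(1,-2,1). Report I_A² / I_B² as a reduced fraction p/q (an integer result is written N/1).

Same 4,3,3: normalisation and zero-m 3j drop out of the ratio.
A: Δ: 4! 4! 2! / 11! → 1/34650; sum: t=0:+1/288 t=1:−1/144 = -1/288; 3j²(4 3 3; 3 -1 -2) = Δ·Π!·Σ² = 1/99  (sign +1)
B: Δ: 4! 4! 2! / 11! → 1/34650; sum: t=0:+1/144 t=1:−1/48 = -1/72; 3j²(4 3 3; 1 -2 1) = Δ·Π!·Σ² = 16/693  (sign -1)
I_A²/I_B² = (1/99)/(16/693) = 7/16

7/16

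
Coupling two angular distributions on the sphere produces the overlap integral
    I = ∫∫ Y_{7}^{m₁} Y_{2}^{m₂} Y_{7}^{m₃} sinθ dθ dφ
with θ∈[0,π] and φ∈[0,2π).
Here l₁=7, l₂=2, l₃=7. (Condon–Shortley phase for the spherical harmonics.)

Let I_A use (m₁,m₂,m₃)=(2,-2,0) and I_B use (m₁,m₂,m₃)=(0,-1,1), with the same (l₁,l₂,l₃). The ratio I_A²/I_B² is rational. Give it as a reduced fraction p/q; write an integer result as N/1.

54/1

l's match ⇒ only the (l;m) 3-j factors differ between A and B.
A: triangle coeff Δ(7,2,7) = 1/185640; Σ_t [0,0]: t=0:+1/2419200 = 1/2419200; (3j)²=27/1105 [(7 2 7; 2 -2 0)], sign=-1
B: triangle coeff Δ(7,2,7) = 1/185640; Σ_t [0,1]: t=0:+1/1209600 t=1:−1/1036800 = -1/7257600; (3j)²=1/2210 [(7 2 7; 0 -1 1)], sign=-1
I_A²/I_B² = (27/1105)/(1/2210) = 54/1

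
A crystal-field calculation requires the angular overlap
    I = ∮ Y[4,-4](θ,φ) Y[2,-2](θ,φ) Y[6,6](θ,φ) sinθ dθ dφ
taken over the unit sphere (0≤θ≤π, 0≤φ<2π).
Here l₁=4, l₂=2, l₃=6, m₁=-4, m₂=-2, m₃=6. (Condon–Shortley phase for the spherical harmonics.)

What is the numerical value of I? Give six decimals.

Rules hold: Σm=0, L=12 even, 2≤6≤6.
N = 9·5·13 = 585
Δ = 0!·8!·4!/13! = 1/6435
Racah Σ t=0..0: t=0:+1/2304 = 1/2304
⇒ 3j(4 2 6; 0 0 0)² = 5/143, sgn +1
Racah Σ t=0..0: t=0:+1/967680 = 1/967680
⇒ 3j(4 2 6; -4 -2 6)² = 1/13, sgn +1
4πI² = N·(3j₀)²·(3jₘ)² = 225/143
I = +1·√(1.57343/4π) = 0.35384927

0.353849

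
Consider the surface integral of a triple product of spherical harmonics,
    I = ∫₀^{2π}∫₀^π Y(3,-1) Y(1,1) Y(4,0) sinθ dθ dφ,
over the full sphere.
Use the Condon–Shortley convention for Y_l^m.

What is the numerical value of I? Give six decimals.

Checks pass: Σm=0; 8 even; l₃=4∈[2,4].
(2·3+1)(2·1+1)(2·4+1) = 189
Δ: 0! 6! 2! / 9! → 1/252
sum: t=0:+1/36 = 1/36
3j²(3 1 4; 0 0 0) = Δ·Π!·Σ² = 4/63  (sign +1)
sum: t=0:+1/96 = 1/96
3j²(3 1 4; -1 1 0) = Δ·Π!·Σ² = 1/42  (sign +1)
combine: 4πI² = 189·4/63·1/42 = 2/7
take √, sign +1: I = 0.15078601

0.150786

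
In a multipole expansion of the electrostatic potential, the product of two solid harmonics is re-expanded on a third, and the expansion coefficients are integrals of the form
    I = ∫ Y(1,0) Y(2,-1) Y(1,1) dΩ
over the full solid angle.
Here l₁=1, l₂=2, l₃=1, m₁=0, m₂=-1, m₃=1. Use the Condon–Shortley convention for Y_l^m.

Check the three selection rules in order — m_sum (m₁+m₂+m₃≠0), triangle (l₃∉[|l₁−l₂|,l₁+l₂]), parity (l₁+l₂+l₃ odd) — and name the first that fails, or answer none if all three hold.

m₁+m₂+m₃ = 0 − 1 + 1 = 0  ✓
triangle: |1−2|=1 ≤ l₃=1 ≤ 1+2=3  ✓
parity: l₁+l₂+l₃ = 4 is even  ✓

none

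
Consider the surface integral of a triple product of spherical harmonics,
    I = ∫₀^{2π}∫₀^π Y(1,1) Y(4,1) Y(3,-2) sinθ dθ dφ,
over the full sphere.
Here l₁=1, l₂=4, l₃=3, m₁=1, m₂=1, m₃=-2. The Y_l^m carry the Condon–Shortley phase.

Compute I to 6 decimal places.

-0.106622

Rules hold: Σm=0, L=8 even, 3≤3≤5.
N = 3·9·7 = 189
Δ = 2!·0!·6!/9! = 1/252
Racah Σ t=1..1: t=1:−1/36 = -1/36
⇒ 3j(1 4 3; 0 0 0)² = 4/63, sgn +1
Racah Σ t=0..0: t=0:+1/240 = 1/240
⇒ 3j(1 4 3; 1 1 -2)² = 1/84, sgn -1
4πI² = N·(3j₀)²·(3jₘ)² = 1/7
I = -1·√(0.142857/4π) = -0.10662181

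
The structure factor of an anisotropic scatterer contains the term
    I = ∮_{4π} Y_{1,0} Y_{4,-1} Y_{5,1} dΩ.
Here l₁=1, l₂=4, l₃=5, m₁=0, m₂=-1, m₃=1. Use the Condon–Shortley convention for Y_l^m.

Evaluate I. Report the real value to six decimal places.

-0.240571

Checks pass: Σm=0; 10 even; l₃=5∈[3,5].
(2·1+1)(2·4+1)(2·5+1) = 297
Δ: 0! 2! 8! / 11! → 1/495
sum: t=0:+1/576 = 1/576
3j²(1 4 5; 0 0 0) = Δ·Π!·Σ² = 5/99  (sign -1)
sum: t=0:+1/720 = 1/720
3j²(1 4 5; 0 -1 1) = Δ·Π!·Σ² = 8/165  (sign +1)
combine: 4πI² = 297·5/99·8/165 = 8/11
take √, sign -1: I = -0.24057125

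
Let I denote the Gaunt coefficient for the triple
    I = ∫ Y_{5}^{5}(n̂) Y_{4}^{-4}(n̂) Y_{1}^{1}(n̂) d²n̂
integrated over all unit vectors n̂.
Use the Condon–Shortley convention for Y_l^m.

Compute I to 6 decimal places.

Σmᵢ = 2 ≠ 0, so the φ-integral vanishes; I = 0

0.000000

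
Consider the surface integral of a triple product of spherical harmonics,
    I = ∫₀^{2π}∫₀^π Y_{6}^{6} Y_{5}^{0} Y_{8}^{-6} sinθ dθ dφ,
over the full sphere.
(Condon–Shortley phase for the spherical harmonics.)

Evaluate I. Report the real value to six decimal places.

0.000000

l₁+l₂+l₃=19 is odd: 3j(l;000)=0 ⇒ I=0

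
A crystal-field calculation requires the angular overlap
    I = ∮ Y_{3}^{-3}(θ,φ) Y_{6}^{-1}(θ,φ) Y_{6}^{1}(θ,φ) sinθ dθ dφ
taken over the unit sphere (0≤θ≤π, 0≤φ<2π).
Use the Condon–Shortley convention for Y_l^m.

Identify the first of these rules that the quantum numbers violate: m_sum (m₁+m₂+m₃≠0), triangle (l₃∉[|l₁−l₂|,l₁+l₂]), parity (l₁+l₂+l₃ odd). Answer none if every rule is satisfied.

m_sum

Σmᵢ = -3  ✗
l₃∈[|l₁−l₂|,l₁+l₂]=[3,9], have l₃=6
Σlᵢ = 15 ⇒ odd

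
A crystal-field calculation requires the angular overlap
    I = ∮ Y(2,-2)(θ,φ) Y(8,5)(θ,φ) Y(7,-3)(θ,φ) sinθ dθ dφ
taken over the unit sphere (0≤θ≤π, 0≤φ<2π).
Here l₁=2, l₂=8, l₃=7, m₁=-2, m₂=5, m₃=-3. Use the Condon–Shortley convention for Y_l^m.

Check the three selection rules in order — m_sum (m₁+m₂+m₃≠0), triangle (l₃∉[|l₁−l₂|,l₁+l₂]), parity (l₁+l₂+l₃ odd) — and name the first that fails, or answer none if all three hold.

parity

Σmᵢ = 0  ✓
l₃∈[|l₁−l₂|,l₁+l₂]=[6,10], have l₃=7  ✓
Σlᵢ = 17 ⇒ odd  ✗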